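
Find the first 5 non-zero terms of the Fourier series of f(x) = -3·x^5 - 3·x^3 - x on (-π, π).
(-686 - 6·π^4 + 114·π^2)·sin(x) + (-12·π^2 + 19 + 3·π^4)·sin(2·x) + (-2·π^4 - 62/27 + 22·π^2/9)·sin(3·x) + (-3·π^2/8 + 41/64 + 3·π^4/2)·sin(4·x) + (-6·π^4/5 - 6·π^2/25 - 214/625)·sin(5·x)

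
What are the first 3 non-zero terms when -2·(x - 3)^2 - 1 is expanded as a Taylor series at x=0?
-2·x^2 + 12·x - 19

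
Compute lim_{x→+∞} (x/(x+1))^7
As x → +∞: x/(x+1) = 1/(1 + 1/x) → 1, and the 7th power of a limit-1 base also → 1.
Limit = 1.

Final answer: 1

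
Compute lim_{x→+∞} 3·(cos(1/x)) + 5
Evaluate the dominant behaviour as x → +∞; each term tends to a finite value or vanishes.
Limit = 8.

Final answer: 8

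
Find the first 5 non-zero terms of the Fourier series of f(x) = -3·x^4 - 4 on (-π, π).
(-144 + 24·π^2)·cos(x) + (9 - 6·π^2)·cos(2·x) + (-16/9 + 8·π^2/3)·cos(3·x) + (9/16 - 3·π^2/2)·cos(4·x) - 3·π^4/5 - 4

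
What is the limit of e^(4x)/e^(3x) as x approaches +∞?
This is an ∞/∞ indeterminate form as x → +∞.
Rewrite e^(4x)/e^(3x) = e^((4−3)x) = e^(x); the exponent coefficient is 1 > 0 so e^(x) → ∞.
Limit = ∞.

Final answer: ∞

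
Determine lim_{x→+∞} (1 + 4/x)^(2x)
As x → +∞: write (1 + 4/x)^(2x) = ((1 + 4/x)^x)^2 → (e^4)^2 = e^8.
Limit = e^(8).

Final answer: e^(8)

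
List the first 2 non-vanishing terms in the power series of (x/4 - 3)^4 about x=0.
81 - 27·x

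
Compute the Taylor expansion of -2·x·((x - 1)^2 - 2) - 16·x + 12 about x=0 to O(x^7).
-2·x^3 + 4·x^2 - 14·x + 12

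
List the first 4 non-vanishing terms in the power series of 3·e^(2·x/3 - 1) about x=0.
4·x^3·e^(-1)/27 + 2·x^2·e^(-1)/3 + 2·x·e^(-1) + 3·e^(-1)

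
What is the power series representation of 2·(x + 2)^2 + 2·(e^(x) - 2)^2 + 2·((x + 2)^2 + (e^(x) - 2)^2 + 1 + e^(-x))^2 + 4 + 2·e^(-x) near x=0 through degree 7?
8831·x^7/2520 + 863·x^6/120 + 143·x^5/12 + 91·x^4/4 + 21·x^3 + 47·x^2 + 30·x + 114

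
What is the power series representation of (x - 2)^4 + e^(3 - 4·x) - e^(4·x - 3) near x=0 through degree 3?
x^3·(-32·e^(3)/3 - 8 - 32·e^(-3)/3) + x^2·(-8·e^(-3) + 24 + 8·e^(3)) + x·(-4·e^(3) - 32 - 4·e^(-3)) - e^(-3) + 16 + e^(3)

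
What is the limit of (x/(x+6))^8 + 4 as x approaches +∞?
As x → +∞: x/(x+6) = 1/(1 + 6/x) → 1, and the 8th power of a limit-1 base also → 1; with the additive constant, 1 + 4 = 5.
Limit = 5.

Final answer: 5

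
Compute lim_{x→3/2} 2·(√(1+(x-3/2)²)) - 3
Direct substitution at x = 3/2 gives -1.

Final answer: -1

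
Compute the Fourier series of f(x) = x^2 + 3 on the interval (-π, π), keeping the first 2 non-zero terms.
-4·cos(x) + 3 + π^2/3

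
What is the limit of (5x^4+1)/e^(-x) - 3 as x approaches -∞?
The quotient is an ∞/∞ indeterminate form as x → -∞.
Compare growth rates of the dominant terms (exponentials ≫ polynomials ≫ logarithms), or apply L'Hôpital's rule; the quotient → 0.
Adding the constant: 0 - 3 = -3. Limit = -3.

Final answer: -3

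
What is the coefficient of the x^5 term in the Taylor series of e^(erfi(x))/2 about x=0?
Expand to order 5: e^(erfi(x))/2 = x^5·(2/(15·π^(5/2)) + 1/(10·√(π)) + 2/(3·π^(3/2))) + x^4·(1/(3·π^2) + 2/(3·π)) + x^3·(2/(3·π^(3/2)) + 1/(3·√(π))) + x^2/π + x/√(π) + 1/2 + O(x^6).
The coefficient of x^5 is 2/(15·π^(5/2)) + 1/(10·√(π)) + 2/(3·π^(3/2)).

Final answer: 2/(15·π^(5/2)) + 1/(10·√(π)) + 2/(3·π^(3/2))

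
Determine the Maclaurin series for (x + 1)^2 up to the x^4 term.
x^2 + 2·x + 1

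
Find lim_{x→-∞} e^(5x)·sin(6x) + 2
Evaluate the dominant behaviour as x → -∞; each term tends to a finite value or vanishes.
Limit = 2.

Final answer: 2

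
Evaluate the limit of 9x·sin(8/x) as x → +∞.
As x → +∞: let u = 8/x → 0⁺; then 9·x·sin(8/x) = 9·8·sin(u)/u → 9·8·1 = 72.
Limit = 72.

Final answer: 72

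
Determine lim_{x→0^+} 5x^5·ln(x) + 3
The product is a 0·∞ indeterminate form at x → 0⁺.
Rewrite the product as 5·ln(x) / x^(-5) and apply L'Hôpital, or use the standard hierarchy x^(-5) ≫ |ln x| as x → 0⁺.
The indeterminate product → 0, so the limit = 3.

Final answer: 3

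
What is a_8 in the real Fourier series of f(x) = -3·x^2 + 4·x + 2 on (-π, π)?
a_8 = (1/π) ∫_{-π}^{π} f(x)·cos(8x) dx.
Evaluate the integral (use parity and integration by parts as needed): a_8 = -3/16.

Final answer: -3/16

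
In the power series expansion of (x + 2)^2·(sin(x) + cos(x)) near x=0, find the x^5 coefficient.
Expand to order 5: (x + 2)^2·(sin(x) + cos(x)) = x^5/30 - x^4 - 5·x^3/3 + 3·x^2 + 8·x + 4 + O(x^6).
The coefficient of x^5 is 1/30.

Final answer: 1/30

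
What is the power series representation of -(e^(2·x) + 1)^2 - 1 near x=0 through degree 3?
-40·x^3/3 - 12·x^2 - 8·x - 5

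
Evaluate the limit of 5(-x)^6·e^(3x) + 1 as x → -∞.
The product is a 0·∞ indeterminate form at x → -∞.
Rewrite the product as 5(-x)^6 / e^(-3x) (an ∞/∞ form) and apply L'Hôpital, or use the standard hierarchy e^(3|x|) ≫ |(-x)^6| as x → -∞.
The indeterminate product → 0, so the limit = 1.

Final answer: 1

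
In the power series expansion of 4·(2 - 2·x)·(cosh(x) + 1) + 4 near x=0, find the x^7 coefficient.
Expand to order 7: 4·(2 - 2·x)·(cosh(x) + 1) + 4 = -x^7/90 + x^6/90 - x^5/3 + x^4/3 - 4·x^3 + 4·x^2 - 16·x + 20 + O(x^8).
The coefficient of x^7 is -1/90.

Final answer: -1/90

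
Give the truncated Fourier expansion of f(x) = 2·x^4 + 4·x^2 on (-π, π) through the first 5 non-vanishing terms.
(80 - 16·π^2)·cos(x) + (-2 + 4·π^2)·cos(2·x) + (-16·π^2/9 - 16/27)·cos(3·x) + (5/8 + π^2)·cos(4·x) + 4·π^2/3 + 2·π^4/5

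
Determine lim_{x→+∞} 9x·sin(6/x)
As x → +∞: let u = 6/x → 0⁺; then 9·x·sin(6/x) = 9·6·sin(u)/u → 9·6·1 = 54.
Limit = 54.

Final answer: 54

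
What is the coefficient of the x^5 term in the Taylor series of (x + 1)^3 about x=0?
Expand to order 5: (x + 1)^3 = x^3 + 3·x^2 + 3·x + 1 + O(x^6).
The coefficient of x^5 is 0.

Final answer: 0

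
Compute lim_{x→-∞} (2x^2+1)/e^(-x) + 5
The quotient is an ∞/∞ indeterminate form as x → -∞.
Compare growth rates of the dominant terms (exponentials ≫ polynomials ≫ logarithms), or apply L'Hôpital's rule; the quotient → 0.
Adding the constant: 0 + 5 = 5. Limit = 5.

Final answer: 5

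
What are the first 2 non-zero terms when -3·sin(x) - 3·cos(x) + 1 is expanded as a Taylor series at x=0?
-3·x - 2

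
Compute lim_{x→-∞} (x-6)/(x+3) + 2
Evaluate the dominant behaviour as x → -∞; each term tends to a finite value or vanishes.
Limit = 3.

Final answer: 3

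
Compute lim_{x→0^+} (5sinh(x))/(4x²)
Both numerator and denominator → 0 as x → 0^+; this is a 0/0 indeterminate form.
Expand each to leading order near x = 0: numerator ~ 5·x, denominator ~ 4·x^2.
The limit of the ratio is ∞.

Final answer: ∞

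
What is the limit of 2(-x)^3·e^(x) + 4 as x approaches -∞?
The product is a 0·∞ indeterminate form at x → -∞.
Rewrite the product as 2(-x)^3 / e^(-x) (an ∞/∞ form) and apply L'Hôpital, or use the standard hierarchy e^(|x|) ≫ |(-x)^3| as x → -∞.
The indeterminate product → 0, so the limit = 4.

Final answer: 4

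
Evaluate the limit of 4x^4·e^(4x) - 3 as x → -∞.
The product is a 0·∞ indeterminate form at x → -∞.
Rewrite the product as 4x^4 / e^(-4x) (an ∞/∞ form) and apply L'Hôpital, or use the standard hierarchy e^(4|x|) ≫ |x^4| as x → -∞.
The indeterminate product → 0, so the limit = -3.

Final answer: -3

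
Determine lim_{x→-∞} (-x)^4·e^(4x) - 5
The product is a 0·∞ indeterminate form at x → -∞.
Rewrite the product as (-x)^4 / e^(-4x) (an ∞/∞ form) and apply L'Hôpital, or use the standard hierarchy e^(4|x|) ≫ |(-x)^4| as x → -∞.
The indeterminate product → 0, so the limit = -5.

Final answer: -5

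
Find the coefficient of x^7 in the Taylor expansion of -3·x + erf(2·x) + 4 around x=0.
Expand to order 7: -3·x + erf(2·x) + 4 = -128·x^7/(21·√(π)) + 32·x^5/(5·√(π)) - 16·x^3/(3·√(π)) + x·(-3 + 4/√(π)) + 4 + O(x^8).
The coefficient of x^7 is -128/(21·√(π)).

Final answer: -128/(21·√(π))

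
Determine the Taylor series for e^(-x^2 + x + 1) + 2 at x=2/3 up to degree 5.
2 + e^(11/9) - e^(11/9)·(x - 2/3)/3 - 17·e^(11/9)·(x - 2/3)^2/18 + 53·e^(11/9)·(x - 2/3)^3/162 + 865·e^(11/9)·(x - 2/3)^4/1944 - 4681·e^(11/9)·(x - 2/3)^5/29160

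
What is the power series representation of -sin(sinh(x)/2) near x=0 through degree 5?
23·x^5/3840 - x^3/16 - x/2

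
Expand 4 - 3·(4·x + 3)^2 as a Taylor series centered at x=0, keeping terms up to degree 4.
-48·x^2 - 72·x - 23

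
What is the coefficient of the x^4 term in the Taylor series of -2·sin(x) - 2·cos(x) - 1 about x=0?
Expand to order 4: -2·sin(x) - 2·cos(x) - 1 = -x^4/12 + x^3/3 + x^2 - 2·x - 3 + O(x^5).
The coefficient of x^4 is -1/12.

Final answer: -1/12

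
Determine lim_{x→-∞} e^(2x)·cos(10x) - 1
Evaluate the dominant behaviour as x → -∞; each term tends to a finite value or vanishes.
Limit = -1.

Final answer: -1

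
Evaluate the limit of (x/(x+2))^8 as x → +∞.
As x → +∞: x/(x+2) = 1/(1 + 2/x) → 1, and the 8th power of a limit-1 base also → 1.
Limit = 1.

Final answer: 1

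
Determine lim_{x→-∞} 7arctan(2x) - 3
Evaluate the dominant behaviour as x → -∞; each term tends to a finite value or vanishes.
Limit = -7·π/2 - 3.

Final answer: -7·π/2 - 3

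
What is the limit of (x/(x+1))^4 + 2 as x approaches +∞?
As x → +∞: x/(x+1) = 1/(1 + 1/x) → 1, and the 4th power of a limit-1 base also → 1; with the additive constant, 1 + 2 = 3.
Limit = 3.

Final answer: 3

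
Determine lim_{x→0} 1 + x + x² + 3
Direct substitution at x = 0 gives 4.

Final answer: 4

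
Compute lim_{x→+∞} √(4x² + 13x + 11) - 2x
As x → +∞: multiply by the conjugate to get (13x+11)/(√(4x²+13x+11)+2x); the denominator ~ 4x, so the limit is 13/4.
Limit = 13/4.

Final answer: 13/4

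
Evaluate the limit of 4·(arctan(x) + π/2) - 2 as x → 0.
Direct substitution at x = 0 gives -2 + 2·π.

Final answer: -2 + 2·π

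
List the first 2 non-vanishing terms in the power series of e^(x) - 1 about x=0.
x^2/2 + x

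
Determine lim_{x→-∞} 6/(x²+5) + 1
Evaluate the dominant behaviour as x → -∞; each term tends to a finite value or vanishes.
Limit = 1.

Final answer: 1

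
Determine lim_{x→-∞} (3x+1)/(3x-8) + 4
Evaluate the dominant behaviour as x → -∞; each term tends to a finite value or vanishes.
Limit = 5.

Final answer: 5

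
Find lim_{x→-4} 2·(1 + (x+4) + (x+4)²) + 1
Direct substitution at x = -4 gives 3.

Final answer: 3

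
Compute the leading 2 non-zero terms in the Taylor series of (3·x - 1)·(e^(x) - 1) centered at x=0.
5·x^2/2 - x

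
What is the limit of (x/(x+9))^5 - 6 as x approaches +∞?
As x → +∞: x/(x+9) = 1/(1 + 9/x) → 1, and the 5th power of a limit-1 base also → 1; with the additive constant, 1 - 6 = -5.
Limit = -5.

Final answer: -5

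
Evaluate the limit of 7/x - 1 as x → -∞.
Evaluate the dominant behaviour as x → -∞; each term tends to a finite value or vanishes.
Limit = -1.

Final answer: -1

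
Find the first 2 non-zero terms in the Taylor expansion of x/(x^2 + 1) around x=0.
-x^3 + x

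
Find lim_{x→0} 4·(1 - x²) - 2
Direct substitution at x = 0 gives 2.

Final answer: 2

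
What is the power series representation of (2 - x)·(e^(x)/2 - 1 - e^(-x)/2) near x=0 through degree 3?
x^3/3 - x^2 + 3·x - 2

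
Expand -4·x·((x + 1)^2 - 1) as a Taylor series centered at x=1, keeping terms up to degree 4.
-12 - 28·(x - 1) - 20·(x - 1)^2 - 4·(x - 1)^3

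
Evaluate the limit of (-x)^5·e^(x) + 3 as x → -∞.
The product is a 0·∞ indeterminate form at x → -∞.
Rewrite the product as (-x)^5 / e^(-x) (an ∞/∞ form) and apply L'Hôpital, or use the standard hierarchy e^(|x|) ≫ |(-x)^5| as x → -∞.
The indeterminate product → 0, so the limit = 3.

Final answer: 3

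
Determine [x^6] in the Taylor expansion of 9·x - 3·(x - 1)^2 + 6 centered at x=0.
Expand to order 6: 9·x - 3·(x - 1)^2 + 6 = -3·x^2 + 15·x + 3 + O(x^7).
The coefficient of x^6 is 0.

Final answer: 0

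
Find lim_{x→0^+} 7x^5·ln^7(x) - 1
The product is a 0·∞ indeterminate form at x → 0⁺.
Rewrite the product as 7·ln^7(x) / x^(-5) and apply L'Hôpital, or use the standard hierarchy x^(-5) ≫ |ln x|^7 as x → 0⁺.
The indeterminate product → 0, so the limit = -1.

Final answer: -1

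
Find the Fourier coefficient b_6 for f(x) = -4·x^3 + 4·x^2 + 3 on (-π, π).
b_6 = (1/π) ∫_{-π}^{π} f(x)·sin(6x) dx.
Evaluate the integral (use parity and integration by parts as needed): b_6 = -2/9 + 4·π^2/3.

Final answer: -2/9 + 4·π^2/3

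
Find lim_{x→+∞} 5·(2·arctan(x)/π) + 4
Evaluate the dominant behaviour as x → +∞; each term tends to a finite value or vanishes.
Limit = 9.

Final answer: 9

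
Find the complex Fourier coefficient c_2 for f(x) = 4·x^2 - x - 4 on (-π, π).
Compute the real Fourier coefficients first: a_2 = 4, b_2 = 1.
Then c_2 = (a_2 − i·b_2)/2 = 2 - i/2.

Final answer: 2 - i/2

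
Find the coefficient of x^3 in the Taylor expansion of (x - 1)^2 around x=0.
Expand to order 3: (x - 1)^2 = x^2 - 2·x + 1 + O(x^4).
The coefficient of x^3 is 0.

Final answer: 0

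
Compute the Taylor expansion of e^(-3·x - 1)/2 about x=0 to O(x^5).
27·x^4·e^(-1)/16 - 9·x^3·e^(-1)/4 + 9·x^2·e^(-1)/4 - 3·x·e^(-1)/2 + e^(-1)/2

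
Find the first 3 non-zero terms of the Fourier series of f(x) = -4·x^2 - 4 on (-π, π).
16·cos(x) - 4·cos(2·x) - 4·π^2/3 - 4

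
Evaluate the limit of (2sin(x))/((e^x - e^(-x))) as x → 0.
Both numerator and denominator → 0 as x → 0; this is a 0/0 indeterminate form.
Expand each to leading order near x = 0: numerator ~ 2·x, denominator ~ 2·x.
The limit of the ratio is 1.

Final answer: 1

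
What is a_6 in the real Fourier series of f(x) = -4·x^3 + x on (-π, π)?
a_6 = (1/π) ∫_{-π}^{π} f(x)·cos(6x) dx.
Evaluate the integral (use parity and integration by parts as needed): a_6 = 0.

Final answer: 0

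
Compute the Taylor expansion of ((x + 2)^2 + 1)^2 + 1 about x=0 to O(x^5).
x^4 + 8·x^3 + 26·x^2 + 40·x + 26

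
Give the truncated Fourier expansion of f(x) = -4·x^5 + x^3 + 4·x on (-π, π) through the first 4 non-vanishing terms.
(-964 - 8·π^4 + 162·π^2)·sin(x) + (-21·π^2 + 55/2 + 4·π^4)·sin(2·x) + (-8·π^4/3 - 140/81 + 178·π^2/27)·sin(3·x) + (-3·π^2 - 7/8 + 2·π^4)·sin(4·x)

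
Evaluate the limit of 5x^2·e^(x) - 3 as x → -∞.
The product is a 0·∞ indeterminate form at x → -∞.
Rewrite the product as 5x^2 / e^(-x) (an ∞/∞ form) and apply L'Hôpital, or use the standard hierarchy e^(|x|) ≫ |x^2| as x → -∞.
The indeterminate product → 0, so the limit = -3.

Final answer: -3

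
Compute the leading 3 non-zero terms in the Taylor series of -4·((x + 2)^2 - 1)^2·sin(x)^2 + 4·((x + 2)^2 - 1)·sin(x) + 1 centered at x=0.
-20·x^2 + 12·x + 1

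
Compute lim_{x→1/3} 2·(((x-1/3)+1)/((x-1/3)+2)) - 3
Direct substitution at x = 1/3 gives -2.

Final answer: -2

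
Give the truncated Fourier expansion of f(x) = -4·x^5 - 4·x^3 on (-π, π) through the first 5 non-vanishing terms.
(-912 - 8·π^4 + 152·π^2)·sin(x) + (-16·π^2 + 24 + 4·π^4)·sin(2·x) + (-8·π^4/3 - 176/81 + 88·π^2/27)·sin(3·x) + (-π^2/2 + 3/16 + 2·π^4)·sin(4·x) + (-8·π^4/5 - 8·π^2/25 + 48/625)·sin(5·x)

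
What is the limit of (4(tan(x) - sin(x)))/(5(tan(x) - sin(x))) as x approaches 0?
Both numerator and denominator → 0 as x → 0; this is a 0/0 indeterminate form.
Expand each to leading order near x = 0: numerator ~ 2·x^3, denominator ~ 5·x^3/2.
The limit of the ratio is 4/5.

Final answer: 4/5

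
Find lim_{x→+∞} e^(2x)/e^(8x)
This is an ∞/∞ indeterminate form as x → +∞.
Rewrite e^(2x)/e^(8x) = e^((2−8)x) = e^(-6x); the exponent coefficient is -6 < 0 so e^(-6x) → 0.
Limit = 0.

Final answer: 0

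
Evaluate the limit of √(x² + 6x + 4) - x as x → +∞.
This is an ∞ − ∞ indeterminate form.
Multiply and divide by the conjugate √(x²+6x + 4) + x; the x² terms cancel, leaving (6x + 4)/(√(x²+6x + 4)+x) → 6/2 = 3.
Limit = 3.

Final answer: 3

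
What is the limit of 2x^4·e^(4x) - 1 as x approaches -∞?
The product is a 0·∞ indeterminate form at x → -∞.
Rewrite the product as 2x^4 / e^(-4x) (an ∞/∞ form) and apply L'Hôpital, or use the standard hierarchy e^(4|x|) ≫ |x^4| as x → -∞.
The indeterminate product → 0, so the limit = -1.

Final answer: -1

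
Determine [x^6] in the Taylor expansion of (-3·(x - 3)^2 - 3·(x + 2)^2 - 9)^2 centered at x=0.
Expand to order 6: (-3·(x - 3)^2 - 3·(x + 2)^2 - 9)^2 = 36·x^4 - 72·x^3 + 612·x^2 - 576·x + 2304 + O(x^7).
The coefficient of x^6 is 0.

Final answer: 0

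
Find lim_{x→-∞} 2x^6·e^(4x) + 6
The product is a 0·∞ indeterminate form at x → -∞.
Rewrite the product as 2x^6 / e^(-4x) (an ∞/∞ form) and apply L'Hôpital, or use the standard hierarchy e^(4|x|) ≫ |x^6| as x → -∞.
The indeterminate product → 0, so the limit = 6.

Final answer: 6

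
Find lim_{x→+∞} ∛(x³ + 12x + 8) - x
This is an ∞ − ∞ indeterminate form.
Multiply by (A² + AB + B²)/(A² + AB + B²) where A = ∛(x³+12x + 8), B = x to use A³ − B³ = (A−B)(A²+AB+B²); the x³ terms cancel, leaving (12x + 8)/(A²+AB+B²) with denominator ~ 3x², so the limit is 0.
Limit = 0.

Final answer: 0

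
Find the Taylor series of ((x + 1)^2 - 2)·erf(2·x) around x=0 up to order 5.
-176·x^5/(15·√(π)) - 32·x^4/(3·√(π)) + 28·x^3/(3·√(π)) + 8·x^2/√(π) - 4·x/√(π)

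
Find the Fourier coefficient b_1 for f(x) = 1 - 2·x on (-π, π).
b_1 = (1/π) ∫_{-π}^{π} f(x)·sin(1x) dx.
Evaluate the integral (use parity and integration by parts as needed): b_1 = -4.

Final answer: -4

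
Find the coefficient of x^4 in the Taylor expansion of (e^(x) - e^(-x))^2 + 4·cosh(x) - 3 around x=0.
3/2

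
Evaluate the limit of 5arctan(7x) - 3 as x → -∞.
Evaluate the dominant behaviour as x → -∞; each term tends to a finite value or vanishes.
Limit = -5·π/2 - 3.

Final answer: -5·π/2 - 3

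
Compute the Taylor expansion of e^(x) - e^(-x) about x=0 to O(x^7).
x^5/60 + x^3/3 + 2·x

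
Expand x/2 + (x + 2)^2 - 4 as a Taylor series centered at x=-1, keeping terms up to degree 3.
-7/2 + 5·(x + 1)/2 + (x + 1)^2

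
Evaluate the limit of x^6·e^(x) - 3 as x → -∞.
The product is a 0·∞ indeterminate form at x → -∞.
Rewrite the product as x^6 / e^(-x) (an ∞/∞ form) and apply L'Hôpital, or use the standard hierarchy e^(|x|) ≫ |x^6| as x → -∞.
The indeterminate product → 0, so the limit = -3.

Final answer: -3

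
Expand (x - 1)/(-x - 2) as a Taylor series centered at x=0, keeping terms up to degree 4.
3·x^4/32 - 3·x^3/16 + 3·x^2/8 - 3·x/4 + 1/2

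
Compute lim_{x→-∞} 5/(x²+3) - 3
Evaluate the dominant behaviour as x → -∞; each term tends to a finite value or vanishes.
Limit = -3.

Final answer: -3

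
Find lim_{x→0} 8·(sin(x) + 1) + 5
Direct substitution at x = 0 gives 13.

Final answer: 13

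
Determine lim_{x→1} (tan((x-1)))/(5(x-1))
Both numerator and denominator → 0 as x → 1; this is a 0/0 indeterminate form.
Expand each to leading order near x = 1: numerator ~ (x - 1), denominator ~ 5·(x - 1).
The limit of the ratio is 1/5.

Final answer: 1/5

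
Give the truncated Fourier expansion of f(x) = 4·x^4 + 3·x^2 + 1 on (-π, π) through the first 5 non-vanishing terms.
(180 - 32·π^2)·cos(x) + (-9 + 8·π^2)·cos(2·x) + (28/27 - 32·π^2/9)·cos(3·x) + 2·π^2·cos(4·x) + 1 + π^2 + 4·π^4/5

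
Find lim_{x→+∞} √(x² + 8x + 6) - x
This is an ∞ − ∞ indeterminate form.
Multiply and divide by the conjugate √(x²+8x + 6) + x; the x² terms cancel, leaving (8x + 6)/(√(x²+8x + 6)+x) → 8/2 = 4.
Limit = 4.

Final answer: 4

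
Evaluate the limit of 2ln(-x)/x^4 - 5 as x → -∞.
The quotient is an ∞/∞ indeterminate form as x → -∞.
Compare growth rates of the dominant terms (exponentials ≫ polynomials ≫ logarithms), or apply L'Hôpital's rule; the quotient → 0.
Adding the constant: 0 - 5 = -5. Limit = -5.

Final answer: -5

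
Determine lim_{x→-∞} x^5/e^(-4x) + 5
The quotient is an ∞/∞ indeterminate form as x → -∞.
Compare growth rates of the dominant terms (exponentials ≫ polynomials ≫ logarithms), or apply L'Hôpital's rule; the quotient → 0.
Adding the constant: 0 + 5 = 5. Limit = 5.

Final answer: 5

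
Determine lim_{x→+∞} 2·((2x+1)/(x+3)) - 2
Evaluate the dominant behaviour as x → +∞; each term tends to a finite value or vanishes.
Limit = 2.

Final answer: 2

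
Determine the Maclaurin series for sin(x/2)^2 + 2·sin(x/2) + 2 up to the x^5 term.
x^5/1920 - x^4/48 - x^3/24 + x^2/4 + x + 2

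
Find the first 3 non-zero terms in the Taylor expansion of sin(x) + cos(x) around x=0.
-x^2/2 + x + 1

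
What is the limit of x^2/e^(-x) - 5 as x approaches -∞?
The quotient is an ∞/∞ indeterminate form as x → -∞.
Compare growth rates of the dominant terms (exponentials ≫ polynomials ≫ logarithms), or apply L'Hôpital's rule; the quotient → 0.
Adding the constant: 0 - 5 = -5. Limit = -5.

Final answer: -5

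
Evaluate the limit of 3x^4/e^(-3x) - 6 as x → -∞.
The quotient is an ∞/∞ indeterminate form as x → -∞.
Compare growth rates of the dominant terms (exponentials ≫ polynomials ≫ logarithms), or apply L'Hôpital's rule; the quotient → 0.
Adding the constant: 0 - 6 = -6. Limit = -6.

Final answer: -6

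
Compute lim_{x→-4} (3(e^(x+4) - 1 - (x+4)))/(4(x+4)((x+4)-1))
Both numerator and denominator → 0 as x → -4; this is a 0/0 indeterminate form.
Expand each to leading order near x = -4: numerator ~ 3·(x + 4)^2/2, denominator ~ -4·(x + 4).
The limit of the ratio is 0.

Final answer: 0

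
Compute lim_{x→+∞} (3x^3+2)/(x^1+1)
This is an ∞/∞ indeterminate form as x → +∞.
Divide numerator and denominator by x^3 and let the lower-order terms vanish; the numerator's degree 3 exceeds the denominator's degree 1, so the quotient diverges.
Limit = ∞.

Final answer: ∞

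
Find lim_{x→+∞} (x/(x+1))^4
As x → +∞: x/(x+1) = 1/(1 + 1/x) → 1, and the 4th power of a limit-1 base also → 1.
Limit = 1.

Final answer: 1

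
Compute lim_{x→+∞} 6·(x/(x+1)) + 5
Evaluate the dominant behaviour as x → +∞; each term tends to a finite value or vanishes.
Limit = 11.

Final answer: 11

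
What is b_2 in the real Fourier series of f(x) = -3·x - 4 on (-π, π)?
b_2 = (1/π) ∫_{-π}^{π} f(x)·sin(2x) dx.
Evaluate the integral (use parity and integration by parts as needed): b_2 = 3.

Final answer: 3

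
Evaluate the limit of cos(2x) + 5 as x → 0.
Direct substitution at x = 0 gives 6.

Final answer: 6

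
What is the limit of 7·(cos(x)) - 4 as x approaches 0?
Direct substitution at x = 0 gives 3.

Final answer: 3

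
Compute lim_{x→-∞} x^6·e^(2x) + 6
The product is a 0·∞ indeterminate form at x → -∞.
Rewrite the product as x^6 / e^(-2x) (an ∞/∞ form) and apply L'Hôpital, or use the standard hierarchy e^(2|x|) ≫ |x^6| as x → -∞.
The indeterminate product → 0, so the limit = 6.

Final answer: 6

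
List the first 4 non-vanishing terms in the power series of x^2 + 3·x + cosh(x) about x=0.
x^4/24 + 3·x^2/2 + 3·x + 1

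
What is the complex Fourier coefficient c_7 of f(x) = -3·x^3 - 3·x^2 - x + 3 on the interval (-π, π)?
Compute the real Fourier coefficients first: a_7 = 12/49, b_7 = -6·π^2/7 - 62/343.
Then c_7 = (a_7 − i·b_7)/2 = 6/49 + 31·i/343 + 3·i·π^2/7.

Final answer: 6/49 + 31·i/343 + 3·i·π^2/7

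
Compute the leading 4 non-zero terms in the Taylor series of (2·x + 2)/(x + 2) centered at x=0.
x^3/8 - x^2/4 + x/2 + 1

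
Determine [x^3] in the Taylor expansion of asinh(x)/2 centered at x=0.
Expand to order 3: asinh(x)/2 = -x^3/12 + x/2 + O(x^4).
The coefficient of x^3 is -1/12.

Final answer: -1/12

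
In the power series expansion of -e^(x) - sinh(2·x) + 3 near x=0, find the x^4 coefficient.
Expand to order 4: -e^(x) - sinh(2·x) + 3 = -x^4/24 - 3·x^3/2 - x^2/2 - 3·x + 2 + O(x^5).
The coefficient of x^4 is -1/24.

Final answer: -1/24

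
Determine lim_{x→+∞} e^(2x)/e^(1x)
This is an ∞/∞ indeterminate form as x → +∞.
Rewrite e^(2x)/e^(1x) = e^((2−1)x) = e^(x); the exponent coefficient is 1 > 0 so e^(x) → ∞.
Limit = ∞.

Final answer: ∞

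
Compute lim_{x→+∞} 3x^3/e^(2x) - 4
The quotient is an ∞/∞ indeterminate form as x → +∞.
The exponential denominator e^(2x) dominates the polynomial numerator (e^x ≫ x^3 as x → ∞), so the quotient → 0.
Adding the constant: 0 - 4 = -4. Limit = -4.

Final answer: -4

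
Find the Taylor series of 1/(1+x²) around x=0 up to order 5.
x^4 - x^2 + 1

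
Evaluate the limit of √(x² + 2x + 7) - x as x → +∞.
This is an ∞ − ∞ indeterminate form.
Multiply and divide by the conjugate √(x²+2x + 7) + x; the x² terms cancel, leaving (2x + 7)/(√(x²+2x + 7)+x) → 2/2 = 1.
Limit = 1.

Final answer: 1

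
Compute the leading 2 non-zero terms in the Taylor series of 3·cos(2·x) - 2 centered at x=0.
1 - 6·x^2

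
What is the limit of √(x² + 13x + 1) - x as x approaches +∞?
This is an ∞ − ∞ indeterminate form.
Multiply and divide by the conjugate √(x²+13x + 1) + x; the x² terms cancel, leaving (13x + 1)/(√(x²+13x + 1)+x) → 13/2.
Limit = 13/2.

Final answer: 13/2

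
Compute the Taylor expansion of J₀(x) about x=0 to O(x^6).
x^4/64 - x^2/4 + 1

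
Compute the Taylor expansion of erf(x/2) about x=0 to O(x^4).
-x^3/(12·√(π)) + x/√(π)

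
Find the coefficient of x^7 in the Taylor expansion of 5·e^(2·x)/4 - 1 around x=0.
Expand to order 7: 5·e^(2·x)/4 - 1 = 2·x^7/63 + x^6/9 + x^5/3 + 5·x^4/6 + 5·x^3/3 + 5·x^2/2 + 5·x/2 + 1/4 + O(x^8).
The coefficient of x^7 is 2/63.

Final answer: 2/63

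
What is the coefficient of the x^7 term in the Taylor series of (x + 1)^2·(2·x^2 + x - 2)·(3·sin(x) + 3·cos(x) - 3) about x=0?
Expand to order 7: (x + 1)^2·(2·x^2 + x - 2)·(3·sin(x) + 3·cos(x) - 3) = -523·x^7/1680 - 319·x^6/60 - 117·x^5/40 + 53·x^4/4 + 23·x^3/2 - 6·x^2 - 6·x + O(x^8).
The coefficient of x^7 is -523/1680.

Final answer: -523/1680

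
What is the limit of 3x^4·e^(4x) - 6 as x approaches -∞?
The product is a 0·∞ indeterminate form at x → -∞.
Rewrite the product as 3x^4 / e^(-4x) (an ∞/∞ form) and apply L'Hôpital, or use the standard hierarchy e^(4|x|) ≫ |x^4| as x → -∞.
The indeterminate product → 0, so the limit = -6.

Final answer: -6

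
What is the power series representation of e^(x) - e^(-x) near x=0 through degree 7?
x^7/2520 + x^5/60 + x^3/3 + 2·x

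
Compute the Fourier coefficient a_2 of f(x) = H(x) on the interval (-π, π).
a_2 = (1/π) ∫_{-π}^{π} f(x)·cos(2x) dx.
Evaluate the integral (use parity and integration by parts as needed): a_2 = 0.

Final answer: 0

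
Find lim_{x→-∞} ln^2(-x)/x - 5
The quotient is an ∞/∞ indeterminate form as x → -∞.
Compare growth rates of the dominant terms (exponentials ≫ polynomials ≫ logarithms), or apply L'Hôpital's rule; the quotient → 0.
Adding the constant: 0 - 5 = -5. Limit = -5.

Final answer: -5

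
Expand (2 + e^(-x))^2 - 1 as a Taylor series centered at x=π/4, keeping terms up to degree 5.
(x - π/4)^5·(-e^(-π/2)/(4·(e^(-π/4) + 2)^2) - e^(-π/4)/(60·(e^(-π/4) + 2)))·(e^(-π/4) + 2)^2 + (x - π/4)^4·(e^(-π/4)/(12·(e^(-π/4) + 2)) + 7·e^(-π/2)/(12·(e^(-π/4) + 2)^2))·(e^(-π/4) + 2)^2 + (x - π/4)^3·(-e^(-π/4)/(3·(e^(-π/4) + 2)) - e^(-π/2)/(e^(-π/4) + 2)^2)·(e^(-π/4) + 2)^2 + (x - π/4)^2·(e^(-π/2)/(e^(-π/4) + 2)^2 + e^(-π/4)/(e^(-π/4) + 2))·(e^(-π/4) + 2)^2 - 2·(x - π/4)·(e^(-π/4) + 2)·e^(-π/4) - 1 + (e^(-π/4) + 2)^2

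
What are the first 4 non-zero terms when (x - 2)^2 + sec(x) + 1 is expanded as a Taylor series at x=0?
5·x^4/24 + 3·x^2/2 - 4·x + 6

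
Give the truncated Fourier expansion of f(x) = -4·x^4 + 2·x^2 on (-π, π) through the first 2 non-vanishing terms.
(-200 + 32·π^2)·cos(x) - 4·π^4/5 + 2·π^2/3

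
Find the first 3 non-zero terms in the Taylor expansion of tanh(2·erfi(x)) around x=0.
x^5·(-64/(3·π^(3/2)) + 2/(5·√(π)) + 2048/(15·π^(5/2))) + x^3·(-64/(3·π^(3/2)) + 4/(3·√(π))) + 4·x/√(π)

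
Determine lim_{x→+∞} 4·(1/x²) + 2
Evaluate the dominant behaviour as x → +∞; each term tends to a finite value or vanishes.
Limit = 2.

Final answer: 2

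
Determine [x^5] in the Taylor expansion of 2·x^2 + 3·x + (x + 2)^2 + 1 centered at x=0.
Expand to order 5: 2·x^2 + 3·x + (x + 2)^2 + 1 = 3·x^2 + 7·x + 5 + O(x^6).
The coefficient of x^5 is 0.

Final answer: 0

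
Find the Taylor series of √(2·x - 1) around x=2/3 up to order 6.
√(3)/3 + √(3)·(x - 2/3) - 3·√(3)·(x - 2/3)^2/2 + 9·√(3)·(x - 2/3)^3/2 - 135·√(3)·(x - 2/3)^4/8 + 567·√(3)·(x - 2/3)^5/8 - 5103·√(3)·(x - 2/3)^6/16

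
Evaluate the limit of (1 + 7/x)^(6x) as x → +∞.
As x → +∞: write (1 + 7/x)^(6x) = ((1 + 7/x)^x)^6 → (e^7)^6 = e^42.
Limit = e^(42).

Final answer: e^(42)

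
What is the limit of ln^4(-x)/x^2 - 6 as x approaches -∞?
The quotient is an ∞/∞ indeterminate form as x → -∞.
Compare growth rates of the dominant terms (exponentials ≫ polynomials ≫ logarithms), or apply L'Hôpital's rule; the quotient → 0.
Adding the constant: 0 - 6 = -6. Limit = -6.

Final answer: -6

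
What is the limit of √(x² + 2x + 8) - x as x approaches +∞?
As x → +∞: multiply by the conjugate to get (2x+8)/(√(x²+2x+8)+x); the denominator ~ 2x, so the limit is 2/2 = 1.
Limit = 1.

Final answer: 1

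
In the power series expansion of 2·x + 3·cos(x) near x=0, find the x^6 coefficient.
Expand to order 6: 2·x + 3·cos(x) = -x^6/240 + x^4/8 - 3·x^2/2 + 2·x + 3 + O(x^7).
The coefficient of x^6 is -1/240.

Final answer: -1/240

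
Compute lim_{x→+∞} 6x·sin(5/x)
As x → +∞: let u = 5/x → 0⁺; then 6·x·sin(5/x) = 6·5·sin(u)/u → 6·5·1 = 30.
Limit = 30.

Final answer: 30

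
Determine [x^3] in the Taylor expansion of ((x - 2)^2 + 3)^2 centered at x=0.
Expand to order 3: ((x - 2)^2 + 3)^2 = -8·x^3 + 30·x^2 - 56·x + 49 + O(x^4).
The coefficient of x^3 is -8.

Final answer: -8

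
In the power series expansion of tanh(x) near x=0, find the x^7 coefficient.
Expand to order 7: tanh(x) = -17·x^7/315 + 2·x^5/15 - x^3/3 + x + O(x^8).
The coefficient of x^7 is -17/315.

Final answer: -17/315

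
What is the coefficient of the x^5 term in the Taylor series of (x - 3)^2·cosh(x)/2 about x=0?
Expand to order 5: (x - 3)^2·cosh(x)/2 = -x^5/8 + 7·x^4/16 - 3·x^3/2 + 11·x^2/4 - 3·x + 9/2 + O(x^6).
The coefficient of x^5 is -1/8.

Final answer: -1/8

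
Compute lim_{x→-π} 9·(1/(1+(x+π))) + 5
Direct substitution at x = -π gives 14.

Final answer: 14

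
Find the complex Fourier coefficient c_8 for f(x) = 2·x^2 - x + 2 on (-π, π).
Compute the real Fourier coefficients first: a_8 = 1/8, b_8 = 1/4.
Then c_8 = (a_8 − i·b_8)/2 = 1/16 - i/8.

Final answer: 1/16 - i/8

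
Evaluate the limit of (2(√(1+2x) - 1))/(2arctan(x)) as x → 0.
Both numerator and denominator → 0 as x → 0; this is a 0/0 indeterminate form.
Expand each to leading order near x = 0: numerator ~ 2·x, denominator ~ 2·x.
The limit of the ratio is 1.

Final answer: 1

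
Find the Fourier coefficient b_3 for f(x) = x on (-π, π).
b_3 = (1/π) ∫_{-π}^{π} f(x)·sin(3x) dx.
Evaluate the integral (use parity and integration by parts as needed): b_3 = 2/3.

Final answer: 2/3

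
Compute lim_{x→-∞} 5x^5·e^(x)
This is a 0·∞ indeterminate form at x → -∞.
Rewrite the product as 5x^5 / e^(-x) (an ∞/∞ form) and apply L'Hôpital, or use the standard hierarchy e^(|x|) ≫ |x^5| as x → -∞.
The indeterminate product → 0, so the limit = 0.

Final answer: 0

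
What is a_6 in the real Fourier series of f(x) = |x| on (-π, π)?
a_6 = (1/π) ∫_{-π}^{π} f(x)·cos(6x) dx.
Evaluate the integral (use parity and integration by parts as needed): a_6 = 0.

Final answer: 0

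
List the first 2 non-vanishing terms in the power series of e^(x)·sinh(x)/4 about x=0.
x^2/4 + x/4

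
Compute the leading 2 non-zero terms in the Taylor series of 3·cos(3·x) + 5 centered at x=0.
8 - 27·x^2/2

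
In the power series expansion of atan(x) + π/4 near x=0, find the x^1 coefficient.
Expand to order 1: atan(x) + π/4 = x + π/4 + O(x^2).
The coefficient of x^1 is 1.

Final answer: 1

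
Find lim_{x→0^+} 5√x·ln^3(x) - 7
The product is a 0·∞ indeterminate form at x → 0⁺.
Rewrite the product as 5·ln^3(x) / x^(-1/2) and apply L'Hôpital, or use the standard hierarchy x^(-1/2) ≫ |ln x|^3 as x → 0⁺.
The indeterminate product → 0, so the limit = -7.

Final answer: -7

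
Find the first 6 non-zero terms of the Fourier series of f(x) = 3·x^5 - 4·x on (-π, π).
(-120·π^2 + 6·π^4 + 712)·sin(x) + (-3·π^4 - 37/2 + 15·π^2)·sin(2·x) + (-40·π^2/9 + 8/27 + 2·π^4)·sin(3·x) + (-3·π^4/2 + 83/64 + 15·π^2/8)·sin(4·x) + (-24·π^2/25 - 856/625 + 6·π^4/5)·sin(5·x) + (-π^4 + 67/54 + 5·π^2/9)·sin(6·x)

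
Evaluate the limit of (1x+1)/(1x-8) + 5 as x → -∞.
Evaluate the dominant behaviour as x → -∞; each term tends to a finite value or vanishes.
Limit = 6.

Final answer: 6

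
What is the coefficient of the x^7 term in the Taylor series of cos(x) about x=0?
Expand to order 7: cos(x) = -x^6/720 + x^4/24 - x^2/2 + 1 + O(x^8).
The coefficient of x^7 is 0.

Final answer: 0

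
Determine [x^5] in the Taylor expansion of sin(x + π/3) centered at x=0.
Expand to order 5: sin(x + π/3) = x^5/240 + √(3)·x^4/48 - x^3/12 - √(3)·x^2/4 + x/2 + √(3)/2 + O(x^6).
The coefficient of x^5 is 1/240.

Final answer: 1/240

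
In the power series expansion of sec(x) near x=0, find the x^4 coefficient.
Expand to order 4: sec(x) = 5·x^4/24 + x^2/2 + 1 + O(x^5).
The coefficient of x^4 is 5/24.

Final answer: 5/24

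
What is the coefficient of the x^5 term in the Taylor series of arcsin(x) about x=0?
Expand to order 5: arcsin(x) = 3·x^5/40 + x^3/6 + x + O(x^6).
The coefficient of x^5 is 3/40.

Final answer: 3/40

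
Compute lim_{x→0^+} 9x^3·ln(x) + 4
The product is a 0·∞ indeterminate form at x → 0⁺.
Rewrite the product as 9·ln(x) / x^(-3) and apply L'Hôpital, or use the standard hierarchy x^(-3) ≫ |ln x| as x → 0⁺.
The indeterminate product → 0, so the limit = 4.

Final answer: 4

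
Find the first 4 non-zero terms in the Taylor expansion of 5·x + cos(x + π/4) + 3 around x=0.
√(2)·x^3/12 - √(2)·x^2/4 + x·(5 - √(2)/2) + √(2)/2 + 3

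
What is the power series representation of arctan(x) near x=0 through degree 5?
x^5/5 - x^3/3 + x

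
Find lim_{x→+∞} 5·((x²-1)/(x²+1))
Evaluate the dominant behaviour as x → +∞; each term tends to a finite value or vanishes.
Limit = 5.

Final answer: 5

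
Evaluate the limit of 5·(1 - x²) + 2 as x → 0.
Direct substitution at x = 0 gives 7.

Final answer: 7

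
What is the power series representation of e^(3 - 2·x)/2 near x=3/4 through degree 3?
e^(3/2)/2 - e^(3/2)·(x - 3/4) + e^(3/2)·(x - 3/4)^2 - 2·e^(3/2)·(x - 3/4)^3/3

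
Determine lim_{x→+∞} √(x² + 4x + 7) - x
This is an ∞ − ∞ indeterminate form.
Multiply and divide by the conjugate √(x²+4x + 7) + x; the x² terms cancel, leaving (4x + 7)/(√(x²+4x + 7)+x) → 4/2 = 2.
Limit = 2.

Final answer: 2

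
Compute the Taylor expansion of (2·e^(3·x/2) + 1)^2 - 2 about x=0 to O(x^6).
2673·x^5/320 + 459·x^4/32 + 81·x^3/4 + 45·x^2/2 + 18·x + 7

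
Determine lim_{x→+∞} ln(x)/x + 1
Evaluate the dominant behaviour as x → +∞; each term tends to a finite value or vanishes.
Limit = 1.

Final answer: 1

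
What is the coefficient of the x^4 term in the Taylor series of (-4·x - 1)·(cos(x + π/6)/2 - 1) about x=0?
Expand to order 4: (-4·x - 1)·(cos(x + π/6)/2 - 1) = x^4·(-1/6 - √(3)/96) + x^3·(-1/24 + √(3)/2) + x^2·(√(3)/8 + 1) + x·(17/4 - √(3)) - √(3)/4 + 1 + O(x^5).
The coefficient of x^4 is -1/6 - √(3)/96.

Final answer: -1/6 - √(3)/96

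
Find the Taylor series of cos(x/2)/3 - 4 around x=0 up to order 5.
x^4/1152 - x^2/24 - 11/3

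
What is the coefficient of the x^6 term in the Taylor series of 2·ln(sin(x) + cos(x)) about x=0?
Expand to order 6: 2·ln(sin(x) + cos(x)) = -64·x^6/45 + 4·x^5/3 - 4·x^4/3 + 4·x^3/3 - 2·x^2 + 2·x + O(x^7).
The coefficient of x^6 is -64/45.

Final answer: -64/45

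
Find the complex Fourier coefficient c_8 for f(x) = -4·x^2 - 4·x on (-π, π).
Compute the real Fourier coefficients first: a_8 = -1/4, b_8 = 1.
Then c_8 = (a_8 − i·b_8)/2 = -1/8 - i/2.

Final answer: -1/8 - i/2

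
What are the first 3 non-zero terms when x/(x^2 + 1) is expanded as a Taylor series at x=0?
x^5 - x^3 + x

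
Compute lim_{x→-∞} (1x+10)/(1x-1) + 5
Evaluate the dominant behaviour as x → -∞; each term tends to a finite value or vanishes.
Limit = 6.

Final answer: 6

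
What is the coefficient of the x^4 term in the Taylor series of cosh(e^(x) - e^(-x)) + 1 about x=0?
4/3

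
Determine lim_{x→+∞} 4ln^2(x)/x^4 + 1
The quotient is an ∞/∞ indeterminate form as x → +∞.
The polynomial denominator x^4 dominates the logarithmic numerator (any positive power of x ≫ ln^2(x) as x → ∞), so the quotient → 0.
Adding the constant: 0 + 1 = 1. Limit = 1.

Final answer: 1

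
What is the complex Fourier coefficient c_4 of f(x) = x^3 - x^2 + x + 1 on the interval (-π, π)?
Compute the real Fourier coefficients first: a_4 = -1/4, b_4 = -π^2/2 - 5/16.
Then c_4 = (a_4 − i·b_4)/2 = -1/8 + 5·i/32 + i·π^2/4.

Final answer: -1/8 + 5·i/32 + i·π^2/4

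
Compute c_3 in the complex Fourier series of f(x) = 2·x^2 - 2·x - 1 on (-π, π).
Compute the real Fourier coefficients first: a_3 = -8/9, b_3 = -4/3.
Then c_3 = (a_3 − i·b_3)/2 = -4/9 + 2·i/3.

Final answer: -4/9 + 2·i/3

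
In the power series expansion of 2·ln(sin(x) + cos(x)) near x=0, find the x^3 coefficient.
Expand to order 3: 2·ln(sin(x) + cos(x)) = 4·x^3/3 - 2·x^2 + 2·x + O(x^4).
The coefficient of x^3 is 4/3.

Final answer: 4/3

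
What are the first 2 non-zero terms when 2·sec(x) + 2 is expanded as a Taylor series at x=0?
x^2 + 4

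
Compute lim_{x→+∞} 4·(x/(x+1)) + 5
Evaluate the dominant behaviour as x → +∞; each term tends to a finite value or vanishes.
Limit = 9.

Final answer: 9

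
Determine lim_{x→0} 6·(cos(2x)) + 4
Direct substitution at x = 0 gives 10.

Final answer: 10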